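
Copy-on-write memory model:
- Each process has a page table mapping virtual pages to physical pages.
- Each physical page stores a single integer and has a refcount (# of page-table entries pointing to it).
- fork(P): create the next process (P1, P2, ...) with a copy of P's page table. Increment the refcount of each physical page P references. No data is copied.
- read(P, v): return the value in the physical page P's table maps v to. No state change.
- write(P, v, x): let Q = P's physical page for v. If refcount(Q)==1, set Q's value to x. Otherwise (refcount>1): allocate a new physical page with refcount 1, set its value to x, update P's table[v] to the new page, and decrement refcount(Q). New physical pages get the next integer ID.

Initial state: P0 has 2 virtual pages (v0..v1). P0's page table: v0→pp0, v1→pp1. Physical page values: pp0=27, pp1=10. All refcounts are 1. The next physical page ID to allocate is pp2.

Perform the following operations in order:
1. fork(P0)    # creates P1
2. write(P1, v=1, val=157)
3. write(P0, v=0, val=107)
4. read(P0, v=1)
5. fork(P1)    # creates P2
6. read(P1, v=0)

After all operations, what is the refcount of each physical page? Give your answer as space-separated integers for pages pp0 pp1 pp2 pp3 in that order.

Answer: 2 1 2 1

Derivation:
Op 1: fork(P0) -> P1. 2 ppages; refcounts: pp0:2 pp1:2
Op 2: write(P1, v1, 157). refcount(pp1)=2>1 -> COPY to pp2. 3 ppages; refcounts: pp0:2 pp1:1 pp2:1
Op 3: write(P0, v0, 107). refcount(pp0)=2>1 -> COPY to pp3. 4 ppages; refcounts: pp0:1 pp1:1 pp2:1 pp3:1
Op 4: read(P0, v1) -> 10. No state change.
Op 5: fork(P1) -> P2. 4 ppages; refcounts: pp0:2 pp1:1 pp2:2 pp3:1
Op 6: read(P1, v0) -> 27. No state change.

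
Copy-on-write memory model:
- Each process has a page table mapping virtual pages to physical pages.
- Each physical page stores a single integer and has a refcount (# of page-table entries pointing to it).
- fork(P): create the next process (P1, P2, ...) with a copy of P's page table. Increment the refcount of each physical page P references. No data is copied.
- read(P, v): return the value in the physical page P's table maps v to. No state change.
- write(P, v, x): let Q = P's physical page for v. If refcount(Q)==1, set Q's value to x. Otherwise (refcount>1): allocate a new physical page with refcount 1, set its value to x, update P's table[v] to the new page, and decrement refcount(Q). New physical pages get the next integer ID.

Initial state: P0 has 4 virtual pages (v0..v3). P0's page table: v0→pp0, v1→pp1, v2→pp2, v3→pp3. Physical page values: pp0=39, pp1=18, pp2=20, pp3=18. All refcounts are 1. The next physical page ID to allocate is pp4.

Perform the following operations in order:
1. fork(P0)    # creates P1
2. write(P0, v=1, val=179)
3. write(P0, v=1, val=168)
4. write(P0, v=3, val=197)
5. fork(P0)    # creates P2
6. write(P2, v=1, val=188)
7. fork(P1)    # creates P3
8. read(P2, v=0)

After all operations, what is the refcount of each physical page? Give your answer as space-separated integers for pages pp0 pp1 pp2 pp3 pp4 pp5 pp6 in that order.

Op 1: fork(P0) -> P1. 4 ppages; refcounts: pp0:2 pp1:2 pp2:2 pp3:2
Op 2: write(P0, v1, 179). refcount(pp1)=2>1 -> COPY to pp4. 5 ppages; refcounts: pp0:2 pp1:1 pp2:2 pp3:2 pp4:1
Op 3: write(P0, v1, 168). refcount(pp4)=1 -> write in place. 5 ppages; refcounts: pp0:2 pp1:1 pp2:2 pp3:2 pp4:1
Op 4: write(P0, v3, 197). refcount(pp3)=2>1 -> COPY to pp5. 6 ppages; refcounts: pp0:2 pp1:1 pp2:2 pp3:1 pp4:1 pp5:1
Op 5: fork(P0) -> P2. 6 ppages; refcounts: pp0:3 pp1:1 pp2:3 pp3:1 pp4:2 pp5:2
Op 6: write(P2, v1, 188). refcount(pp4)=2>1 -> COPY to pp6. 7 ppages; refcounts: pp0:3 pp1:1 pp2:3 pp3:1 pp4:1 pp5:2 pp6:1
Op 7: fork(P1) -> P3. 7 ppages; refcounts: pp0:4 pp1:2 pp2:4 pp3:2 pp4:1 pp5:2 pp6:1
Op 8: read(P2, v0) -> 39. No state change.

Answer: 4 2 4 2 1 2 1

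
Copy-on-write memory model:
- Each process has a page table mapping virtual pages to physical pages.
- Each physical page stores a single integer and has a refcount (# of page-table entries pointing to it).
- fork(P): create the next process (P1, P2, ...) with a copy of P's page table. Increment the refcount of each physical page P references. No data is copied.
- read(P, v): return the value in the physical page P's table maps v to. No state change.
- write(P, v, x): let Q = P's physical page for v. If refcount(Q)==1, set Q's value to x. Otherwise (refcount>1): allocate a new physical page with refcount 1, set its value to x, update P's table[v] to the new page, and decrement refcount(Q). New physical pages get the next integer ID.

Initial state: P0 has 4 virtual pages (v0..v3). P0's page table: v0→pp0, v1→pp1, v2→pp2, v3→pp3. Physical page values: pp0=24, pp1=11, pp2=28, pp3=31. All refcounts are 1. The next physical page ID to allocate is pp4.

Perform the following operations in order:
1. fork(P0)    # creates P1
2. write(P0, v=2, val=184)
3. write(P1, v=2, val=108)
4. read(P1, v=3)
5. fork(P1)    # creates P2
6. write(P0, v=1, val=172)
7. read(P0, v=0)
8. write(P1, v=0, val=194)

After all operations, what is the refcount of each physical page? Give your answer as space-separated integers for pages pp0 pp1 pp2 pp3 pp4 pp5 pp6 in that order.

Op 1: fork(P0) -> P1. 4 ppages; refcounts: pp0:2 pp1:2 pp2:2 pp3:2
Op 2: write(P0, v2, 184). refcount(pp2)=2>1 -> COPY to pp4. 5 ppages; refcounts: pp0:2 pp1:2 pp2:1 pp3:2 pp4:1
Op 3: write(P1, v2, 108). refcount(pp2)=1 -> write in place. 5 ppages; refcounts: pp0:2 pp1:2 pp2:1 pp3:2 pp4:1
Op 4: read(P1, v3) -> 31. No state change.
Op 5: fork(P1) -> P2. 5 ppages; refcounts: pp0:3 pp1:3 pp2:2 pp3:3 pp4:1
Op 6: write(P0, v1, 172). refcount(pp1)=3>1 -> COPY to pp5. 6 ppages; refcounts: pp0:3 pp1:2 pp2:2 pp3:3 pp4:1 pp5:1
Op 7: read(P0, v0) -> 24. No state change.
Op 8: write(P1, v0, 194). refcount(pp0)=3>1 -> COPY to pp6. 7 ppages; refcounts: pp0:2 pp1:2 pp2:2 pp3:3 pp4:1 pp5:1 pp6:1

Answer: 2 2 2 3 1 1 1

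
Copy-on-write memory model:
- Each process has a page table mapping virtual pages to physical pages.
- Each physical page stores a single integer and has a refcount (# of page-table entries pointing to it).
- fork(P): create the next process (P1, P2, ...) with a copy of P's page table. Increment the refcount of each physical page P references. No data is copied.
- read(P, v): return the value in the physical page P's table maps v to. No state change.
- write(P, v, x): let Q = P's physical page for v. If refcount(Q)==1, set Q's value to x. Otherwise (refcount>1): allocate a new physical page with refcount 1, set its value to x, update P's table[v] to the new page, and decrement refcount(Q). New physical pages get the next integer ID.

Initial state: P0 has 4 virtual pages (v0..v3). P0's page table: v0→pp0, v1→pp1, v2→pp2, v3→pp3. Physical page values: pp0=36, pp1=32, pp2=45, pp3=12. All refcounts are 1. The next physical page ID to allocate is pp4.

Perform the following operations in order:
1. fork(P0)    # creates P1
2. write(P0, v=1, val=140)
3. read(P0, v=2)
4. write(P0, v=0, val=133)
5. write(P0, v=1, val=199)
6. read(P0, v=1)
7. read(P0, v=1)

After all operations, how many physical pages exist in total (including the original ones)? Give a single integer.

Answer: 6

Derivation:
Op 1: fork(P0) -> P1. 4 ppages; refcounts: pp0:2 pp1:2 pp2:2 pp3:2
Op 2: write(P0, v1, 140). refcount(pp1)=2>1 -> COPY to pp4. 5 ppages; refcounts: pp0:2 pp1:1 pp2:2 pp3:2 pp4:1
Op 3: read(P0, v2) -> 45. No state change.
Op 4: write(P0, v0, 133). refcount(pp0)=2>1 -> COPY to pp5. 6 ppages; refcounts: pp0:1 pp1:1 pp2:2 pp3:2 pp4:1 pp5:1
Op 5: write(P0, v1, 199). refcount(pp4)=1 -> write in place. 6 ppages; refcounts: pp0:1 pp1:1 pp2:2 pp3:2 pp4:1 pp5:1
Op 6: read(P0, v1) -> 199. No state change.
Op 7: read(P0, v1) -> 199. No state change.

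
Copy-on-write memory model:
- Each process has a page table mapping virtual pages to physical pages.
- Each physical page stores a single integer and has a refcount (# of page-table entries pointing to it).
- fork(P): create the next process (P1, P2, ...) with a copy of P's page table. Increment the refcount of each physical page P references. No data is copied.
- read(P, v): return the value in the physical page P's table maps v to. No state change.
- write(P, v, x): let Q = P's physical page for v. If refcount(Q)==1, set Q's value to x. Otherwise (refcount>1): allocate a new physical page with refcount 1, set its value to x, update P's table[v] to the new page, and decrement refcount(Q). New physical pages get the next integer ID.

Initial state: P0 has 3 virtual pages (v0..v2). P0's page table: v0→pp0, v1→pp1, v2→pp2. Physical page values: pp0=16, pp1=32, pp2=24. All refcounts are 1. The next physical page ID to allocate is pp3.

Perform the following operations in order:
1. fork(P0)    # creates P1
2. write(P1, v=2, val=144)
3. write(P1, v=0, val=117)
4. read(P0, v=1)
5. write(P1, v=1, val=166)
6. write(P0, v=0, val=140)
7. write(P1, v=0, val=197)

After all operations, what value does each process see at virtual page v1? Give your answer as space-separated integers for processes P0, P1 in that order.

Op 1: fork(P0) -> P1. 3 ppages; refcounts: pp0:2 pp1:2 pp2:2
Op 2: write(P1, v2, 144). refcount(pp2)=2>1 -> COPY to pp3. 4 ppages; refcounts: pp0:2 pp1:2 pp2:1 pp3:1
Op 3: write(P1, v0, 117). refcount(pp0)=2>1 -> COPY to pp4. 5 ppages; refcounts: pp0:1 pp1:2 pp2:1 pp3:1 pp4:1
Op 4: read(P0, v1) -> 32. No state change.
Op 5: write(P1, v1, 166). refcount(pp1)=2>1 -> COPY to pp5. 6 ppages; refcounts: pp0:1 pp1:1 pp2:1 pp3:1 pp4:1 pp5:1
Op 6: write(P0, v0, 140). refcount(pp0)=1 -> write in place. 6 ppages; refcounts: pp0:1 pp1:1 pp2:1 pp3:1 pp4:1 pp5:1
Op 7: write(P1, v0, 197). refcount(pp4)=1 -> write in place. 6 ppages; refcounts: pp0:1 pp1:1 pp2:1 pp3:1 pp4:1 pp5:1
P0: v1 -> pp1 = 32
P1: v1 -> pp5 = 166

Answer: 32 166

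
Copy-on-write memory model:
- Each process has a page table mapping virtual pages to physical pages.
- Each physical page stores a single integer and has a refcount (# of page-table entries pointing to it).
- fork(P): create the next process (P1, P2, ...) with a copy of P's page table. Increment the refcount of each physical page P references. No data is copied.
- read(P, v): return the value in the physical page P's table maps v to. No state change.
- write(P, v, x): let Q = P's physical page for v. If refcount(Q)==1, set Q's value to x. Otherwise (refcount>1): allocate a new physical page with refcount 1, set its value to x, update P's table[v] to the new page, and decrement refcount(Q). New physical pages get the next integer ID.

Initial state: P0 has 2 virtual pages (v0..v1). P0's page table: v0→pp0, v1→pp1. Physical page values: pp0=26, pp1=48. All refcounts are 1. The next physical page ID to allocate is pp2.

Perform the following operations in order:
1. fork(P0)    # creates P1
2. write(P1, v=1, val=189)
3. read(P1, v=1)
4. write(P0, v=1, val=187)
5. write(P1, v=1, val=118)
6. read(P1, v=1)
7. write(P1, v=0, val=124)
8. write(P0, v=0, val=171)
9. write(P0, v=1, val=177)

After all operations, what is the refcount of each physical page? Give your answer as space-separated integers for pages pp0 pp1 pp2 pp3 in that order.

Answer: 1 1 1 1

Derivation:
Op 1: fork(P0) -> P1. 2 ppages; refcounts: pp0:2 pp1:2
Op 2: write(P1, v1, 189). refcount(pp1)=2>1 -> COPY to pp2. 3 ppages; refcounts: pp0:2 pp1:1 pp2:1
Op 3: read(P1, v1) -> 189. No state change.
Op 4: write(P0, v1, 187). refcount(pp1)=1 -> write in place. 3 ppages; refcounts: pp0:2 pp1:1 pp2:1
Op 5: write(P1, v1, 118). refcount(pp2)=1 -> write in place. 3 ppages; refcounts: pp0:2 pp1:1 pp2:1
Op 6: read(P1, v1) -> 118. No state change.
Op 7: write(P1, v0, 124). refcount(pp0)=2>1 -> COPY to pp3. 4 ppages; refcounts: pp0:1 pp1:1 pp2:1 pp3:1
Op 8: write(P0, v0, 171). refcount(pp0)=1 -> write in place. 4 ppages; refcounts: pp0:1 pp1:1 pp2:1 pp3:1
Op 9: write(P0, v1, 177). refcount(pp1)=1 -> write in place. 4 ppages; refcounts: pp0:1 pp1:1 pp2:1 pp3:1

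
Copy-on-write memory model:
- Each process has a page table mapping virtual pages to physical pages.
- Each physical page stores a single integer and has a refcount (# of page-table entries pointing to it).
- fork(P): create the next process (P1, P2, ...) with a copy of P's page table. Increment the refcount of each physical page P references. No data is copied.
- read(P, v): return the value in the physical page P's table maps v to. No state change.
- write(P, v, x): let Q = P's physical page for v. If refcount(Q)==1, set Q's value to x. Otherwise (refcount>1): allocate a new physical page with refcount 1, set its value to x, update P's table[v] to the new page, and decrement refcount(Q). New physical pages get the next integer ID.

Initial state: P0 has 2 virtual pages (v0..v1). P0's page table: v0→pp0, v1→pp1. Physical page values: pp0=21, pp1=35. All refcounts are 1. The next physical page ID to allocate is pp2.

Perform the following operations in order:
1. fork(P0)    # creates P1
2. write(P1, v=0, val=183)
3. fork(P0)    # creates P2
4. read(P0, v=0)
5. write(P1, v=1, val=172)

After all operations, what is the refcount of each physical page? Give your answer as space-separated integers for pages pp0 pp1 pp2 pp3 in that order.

Answer: 2 2 1 1

Derivation:
Op 1: fork(P0) -> P1. 2 ppages; refcounts: pp0:2 pp1:2
Op 2: write(P1, v0, 183). refcount(pp0)=2>1 -> COPY to pp2. 3 ppages; refcounts: pp0:1 pp1:2 pp2:1
Op 3: fork(P0) -> P2. 3 ppages; refcounts: pp0:2 pp1:3 pp2:1
Op 4: read(P0, v0) -> 21. No state change.
Op 5: write(P1, v1, 172). refcount(pp1)=3>1 -> COPY to pp3. 4 ppages; refcounts: pp0:2 pp1:2 pp2:1 pp3:1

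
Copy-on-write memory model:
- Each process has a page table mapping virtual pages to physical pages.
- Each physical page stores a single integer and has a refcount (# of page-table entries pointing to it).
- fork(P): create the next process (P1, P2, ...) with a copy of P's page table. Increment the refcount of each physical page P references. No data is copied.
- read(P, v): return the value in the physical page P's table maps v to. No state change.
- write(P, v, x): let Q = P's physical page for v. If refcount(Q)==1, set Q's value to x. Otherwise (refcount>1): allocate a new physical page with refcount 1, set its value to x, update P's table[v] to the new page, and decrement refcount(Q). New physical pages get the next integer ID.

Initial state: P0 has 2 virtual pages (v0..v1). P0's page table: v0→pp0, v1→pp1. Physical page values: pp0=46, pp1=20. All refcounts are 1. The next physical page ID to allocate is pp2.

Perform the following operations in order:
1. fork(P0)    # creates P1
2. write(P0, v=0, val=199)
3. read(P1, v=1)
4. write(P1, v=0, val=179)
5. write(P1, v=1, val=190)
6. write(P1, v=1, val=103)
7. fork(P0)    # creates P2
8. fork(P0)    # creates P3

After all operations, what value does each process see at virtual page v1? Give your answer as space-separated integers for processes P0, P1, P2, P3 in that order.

Op 1: fork(P0) -> P1. 2 ppages; refcounts: pp0:2 pp1:2
Op 2: write(P0, v0, 199). refcount(pp0)=2>1 -> COPY to pp2. 3 ppages; refcounts: pp0:1 pp1:2 pp2:1
Op 3: read(P1, v1) -> 20. No state change.
Op 4: write(P1, v0, 179). refcount(pp0)=1 -> write in place. 3 ppages; refcounts: pp0:1 pp1:2 pp2:1
Op 5: write(P1, v1, 190). refcount(pp1)=2>1 -> COPY to pp3. 4 ppages; refcounts: pp0:1 pp1:1 pp2:1 pp3:1
Op 6: write(P1, v1, 103). refcount(pp3)=1 -> write in place. 4 ppages; refcounts: pp0:1 pp1:1 pp2:1 pp3:1
Op 7: fork(P0) -> P2. 4 ppages; refcounts: pp0:1 pp1:2 pp2:2 pp3:1
Op 8: fork(P0) -> P3. 4 ppages; refcounts: pp0:1 pp1:3 pp2:3 pp3:1
P0: v1 -> pp1 = 20
P1: v1 -> pp3 = 103
P2: v1 -> pp1 = 20
P3: v1 -> pp1 = 20

Answer: 20 103 20 20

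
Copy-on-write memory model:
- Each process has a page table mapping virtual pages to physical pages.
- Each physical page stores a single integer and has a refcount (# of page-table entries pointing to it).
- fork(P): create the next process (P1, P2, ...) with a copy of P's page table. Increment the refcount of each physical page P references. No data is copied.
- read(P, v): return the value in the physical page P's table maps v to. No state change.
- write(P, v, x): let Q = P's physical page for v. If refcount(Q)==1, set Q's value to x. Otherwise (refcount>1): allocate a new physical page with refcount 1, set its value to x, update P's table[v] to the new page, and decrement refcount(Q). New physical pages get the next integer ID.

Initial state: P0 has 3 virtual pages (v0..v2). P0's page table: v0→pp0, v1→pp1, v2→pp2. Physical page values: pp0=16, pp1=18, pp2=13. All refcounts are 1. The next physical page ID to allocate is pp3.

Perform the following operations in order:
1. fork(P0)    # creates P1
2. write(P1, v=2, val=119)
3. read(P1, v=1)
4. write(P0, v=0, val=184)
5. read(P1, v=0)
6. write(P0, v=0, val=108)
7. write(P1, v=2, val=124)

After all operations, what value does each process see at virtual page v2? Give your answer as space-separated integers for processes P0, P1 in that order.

Op 1: fork(P0) -> P1. 3 ppages; refcounts: pp0:2 pp1:2 pp2:2
Op 2: write(P1, v2, 119). refcount(pp2)=2>1 -> COPY to pp3. 4 ppages; refcounts: pp0:2 pp1:2 pp2:1 pp3:1
Op 3: read(P1, v1) -> 18. No state change.
Op 4: write(P0, v0, 184). refcount(pp0)=2>1 -> COPY to pp4. 5 ppages; refcounts: pp0:1 pp1:2 pp2:1 pp3:1 pp4:1
Op 5: read(P1, v0) -> 16. No state change.
Op 6: write(P0, v0, 108). refcount(pp4)=1 -> write in place. 5 ppages; refcounts: pp0:1 pp1:2 pp2:1 pp3:1 pp4:1
Op 7: write(P1, v2, 124). refcount(pp3)=1 -> write in place. 5 ppages; refcounts: pp0:1 pp1:2 pp2:1 pp3:1 pp4:1
P0: v2 -> pp2 = 13
P1: v2 -> pp3 = 124

Answer: 13 124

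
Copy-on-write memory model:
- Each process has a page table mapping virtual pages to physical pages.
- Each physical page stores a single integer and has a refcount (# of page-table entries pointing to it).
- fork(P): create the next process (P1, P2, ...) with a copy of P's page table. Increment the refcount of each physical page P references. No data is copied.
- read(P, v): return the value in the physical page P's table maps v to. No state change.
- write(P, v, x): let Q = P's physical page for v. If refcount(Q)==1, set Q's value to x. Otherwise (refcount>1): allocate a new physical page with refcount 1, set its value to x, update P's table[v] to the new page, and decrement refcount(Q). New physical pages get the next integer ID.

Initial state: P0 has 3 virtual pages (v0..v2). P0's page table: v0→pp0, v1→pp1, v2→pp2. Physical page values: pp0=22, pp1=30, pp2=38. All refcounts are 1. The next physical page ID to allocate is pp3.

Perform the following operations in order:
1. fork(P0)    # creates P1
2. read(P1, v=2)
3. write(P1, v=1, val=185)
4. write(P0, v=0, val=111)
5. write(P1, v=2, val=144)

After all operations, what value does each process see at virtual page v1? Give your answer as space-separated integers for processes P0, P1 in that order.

Op 1: fork(P0) -> P1. 3 ppages; refcounts: pp0:2 pp1:2 pp2:2
Op 2: read(P1, v2) -> 38. No state change.
Op 3: write(P1, v1, 185). refcount(pp1)=2>1 -> COPY to pp3. 4 ppages; refcounts: pp0:2 pp1:1 pp2:2 pp3:1
Op 4: write(P0, v0, 111). refcount(pp0)=2>1 -> COPY to pp4. 5 ppages; refcounts: pp0:1 pp1:1 pp2:2 pp3:1 pp4:1
Op 5: write(P1, v2, 144). refcount(pp2)=2>1 -> COPY to pp5. 6 ppages; refcounts: pp0:1 pp1:1 pp2:1 pp3:1 pp4:1 pp5:1
P0: v1 -> pp1 = 30
P1: v1 -> pp3 = 185

Answer: 30 185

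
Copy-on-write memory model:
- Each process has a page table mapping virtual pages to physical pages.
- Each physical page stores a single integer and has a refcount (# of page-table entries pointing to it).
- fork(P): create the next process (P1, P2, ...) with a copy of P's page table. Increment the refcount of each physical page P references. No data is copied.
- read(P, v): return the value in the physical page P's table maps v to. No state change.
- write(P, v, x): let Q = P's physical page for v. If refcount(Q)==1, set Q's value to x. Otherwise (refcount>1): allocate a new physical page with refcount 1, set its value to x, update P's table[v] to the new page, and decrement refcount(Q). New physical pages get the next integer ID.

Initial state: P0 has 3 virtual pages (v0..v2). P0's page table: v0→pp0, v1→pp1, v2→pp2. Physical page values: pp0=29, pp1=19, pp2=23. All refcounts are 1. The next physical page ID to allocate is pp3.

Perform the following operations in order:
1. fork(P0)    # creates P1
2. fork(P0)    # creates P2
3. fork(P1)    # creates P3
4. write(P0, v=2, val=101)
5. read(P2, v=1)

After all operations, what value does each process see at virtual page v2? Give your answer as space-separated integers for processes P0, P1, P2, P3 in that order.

Op 1: fork(P0) -> P1. 3 ppages; refcounts: pp0:2 pp1:2 pp2:2
Op 2: fork(P0) -> P2. 3 ppages; refcounts: pp0:3 pp1:3 pp2:3
Op 3: fork(P1) -> P3. 3 ppages; refcounts: pp0:4 pp1:4 pp2:4
Op 4: write(P0, v2, 101). refcount(pp2)=4>1 -> COPY to pp3. 4 ppages; refcounts: pp0:4 pp1:4 pp2:3 pp3:1
Op 5: read(P2, v1) -> 19. No state change.
P0: v2 -> pp3 = 101
P1: v2 -> pp2 = 23
P2: v2 -> pp2 = 23
P3: v2 -> pp2 = 23

Answer: 101 23 23 23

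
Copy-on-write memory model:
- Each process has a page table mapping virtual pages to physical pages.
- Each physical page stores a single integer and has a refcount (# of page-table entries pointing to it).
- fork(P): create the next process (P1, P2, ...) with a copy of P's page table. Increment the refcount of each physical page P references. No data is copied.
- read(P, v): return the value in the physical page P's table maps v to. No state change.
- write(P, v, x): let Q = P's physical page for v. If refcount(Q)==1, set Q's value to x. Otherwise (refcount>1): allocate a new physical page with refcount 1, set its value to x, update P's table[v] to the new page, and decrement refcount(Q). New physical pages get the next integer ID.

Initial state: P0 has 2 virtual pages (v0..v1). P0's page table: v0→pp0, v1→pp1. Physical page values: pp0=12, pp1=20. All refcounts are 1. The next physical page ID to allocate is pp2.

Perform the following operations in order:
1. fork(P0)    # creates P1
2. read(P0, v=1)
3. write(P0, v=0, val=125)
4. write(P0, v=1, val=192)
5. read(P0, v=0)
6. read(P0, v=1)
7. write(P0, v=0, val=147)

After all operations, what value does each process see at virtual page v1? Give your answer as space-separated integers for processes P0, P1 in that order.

Answer: 192 20

Derivation:
Op 1: fork(P0) -> P1. 2 ppages; refcounts: pp0:2 pp1:2
Op 2: read(P0, v1) -> 20. No state change.
Op 3: write(P0, v0, 125). refcount(pp0)=2>1 -> COPY to pp2. 3 ppages; refcounts: pp0:1 pp1:2 pp2:1
Op 4: write(P0, v1, 192). refcount(pp1)=2>1 -> COPY to pp3. 4 ppages; refcounts: pp0:1 pp1:1 pp2:1 pp3:1
Op 5: read(P0, v0) -> 125. No state change.
Op 6: read(P0, v1) -> 192. No state change.
Op 7: write(P0, v0, 147). refcount(pp2)=1 -> write in place. 4 ppages; refcounts: pp0:1 pp1:1 pp2:1 pp3:1
P0: v1 -> pp3 = 192
P1: v1 -> pp1 = 20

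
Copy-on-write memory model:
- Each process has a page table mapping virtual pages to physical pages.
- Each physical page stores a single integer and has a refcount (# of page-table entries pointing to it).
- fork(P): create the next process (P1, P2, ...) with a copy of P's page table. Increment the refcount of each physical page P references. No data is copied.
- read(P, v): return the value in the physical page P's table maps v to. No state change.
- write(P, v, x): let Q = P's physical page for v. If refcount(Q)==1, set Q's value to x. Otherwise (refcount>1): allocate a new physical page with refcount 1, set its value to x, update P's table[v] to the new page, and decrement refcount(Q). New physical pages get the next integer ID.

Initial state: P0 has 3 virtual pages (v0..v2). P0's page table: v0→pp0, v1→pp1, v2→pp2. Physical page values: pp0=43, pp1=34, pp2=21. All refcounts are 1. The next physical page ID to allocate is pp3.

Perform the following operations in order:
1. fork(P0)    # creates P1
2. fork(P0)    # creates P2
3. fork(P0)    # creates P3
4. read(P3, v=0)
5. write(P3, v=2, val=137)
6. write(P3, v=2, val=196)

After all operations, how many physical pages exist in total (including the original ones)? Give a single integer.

Answer: 4

Derivation:
Op 1: fork(P0) -> P1. 3 ppages; refcounts: pp0:2 pp1:2 pp2:2
Op 2: fork(P0) -> P2. 3 ppages; refcounts: pp0:3 pp1:3 pp2:3
Op 3: fork(P0) -> P3. 3 ppages; refcounts: pp0:4 pp1:4 pp2:4
Op 4: read(P3, v0) -> 43. No state change.
Op 5: write(P3, v2, 137). refcount(pp2)=4>1 -> COPY to pp3. 4 ppages; refcounts: pp0:4 pp1:4 pp2:3 pp3:1
Op 6: write(P3, v2, 196). refcount(pp3)=1 -> write in place. 4 ppages; refcounts: pp0:4 pp1:4 pp2:3 pp3:1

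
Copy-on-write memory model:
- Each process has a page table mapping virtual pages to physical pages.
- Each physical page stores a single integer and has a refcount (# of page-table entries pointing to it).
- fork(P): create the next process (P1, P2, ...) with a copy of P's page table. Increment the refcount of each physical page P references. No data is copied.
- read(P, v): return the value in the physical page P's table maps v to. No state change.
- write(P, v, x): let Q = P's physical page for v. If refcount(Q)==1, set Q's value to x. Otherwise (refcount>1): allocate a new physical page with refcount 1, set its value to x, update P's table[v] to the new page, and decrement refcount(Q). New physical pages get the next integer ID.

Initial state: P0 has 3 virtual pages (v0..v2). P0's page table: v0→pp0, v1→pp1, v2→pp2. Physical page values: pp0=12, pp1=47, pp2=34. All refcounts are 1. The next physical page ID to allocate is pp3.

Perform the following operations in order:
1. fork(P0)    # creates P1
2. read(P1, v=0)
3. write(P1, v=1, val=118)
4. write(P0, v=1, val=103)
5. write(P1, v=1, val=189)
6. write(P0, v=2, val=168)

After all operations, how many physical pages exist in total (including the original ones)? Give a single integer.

Op 1: fork(P0) -> P1. 3 ppages; refcounts: pp0:2 pp1:2 pp2:2
Op 2: read(P1, v0) -> 12. No state change.
Op 3: write(P1, v1, 118). refcount(pp1)=2>1 -> COPY to pp3. 4 ppages; refcounts: pp0:2 pp1:1 pp2:2 pp3:1
Op 4: write(P0, v1, 103). refcount(pp1)=1 -> write in place. 4 ppages; refcounts: pp0:2 pp1:1 pp2:2 pp3:1
Op 5: write(P1, v1, 189). refcount(pp3)=1 -> write in place. 4 ppages; refcounts: pp0:2 pp1:1 pp2:2 pp3:1
Op 6: write(P0, v2, 168). refcount(pp2)=2>1 -> COPY to pp4. 5 ppages; refcounts: pp0:2 pp1:1 pp2:1 pp3:1 pp4:1

Answer: 5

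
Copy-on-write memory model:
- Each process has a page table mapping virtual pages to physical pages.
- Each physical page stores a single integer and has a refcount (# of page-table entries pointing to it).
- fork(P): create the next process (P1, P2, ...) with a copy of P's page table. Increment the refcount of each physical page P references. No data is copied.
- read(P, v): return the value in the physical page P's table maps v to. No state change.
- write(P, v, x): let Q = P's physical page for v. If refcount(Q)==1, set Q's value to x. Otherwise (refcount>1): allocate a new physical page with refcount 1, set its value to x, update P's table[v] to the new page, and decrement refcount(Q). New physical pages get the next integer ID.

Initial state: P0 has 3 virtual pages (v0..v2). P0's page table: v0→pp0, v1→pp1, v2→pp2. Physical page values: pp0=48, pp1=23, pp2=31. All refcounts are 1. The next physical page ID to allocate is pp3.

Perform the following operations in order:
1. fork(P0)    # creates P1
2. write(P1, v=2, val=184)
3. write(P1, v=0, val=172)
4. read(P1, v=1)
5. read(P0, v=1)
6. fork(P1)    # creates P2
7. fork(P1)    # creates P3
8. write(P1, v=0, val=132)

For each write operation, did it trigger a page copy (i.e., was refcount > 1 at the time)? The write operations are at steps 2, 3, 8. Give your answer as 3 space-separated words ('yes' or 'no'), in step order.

Op 1: fork(P0) -> P1. 3 ppages; refcounts: pp0:2 pp1:2 pp2:2
Op 2: write(P1, v2, 184). refcount(pp2)=2>1 -> COPY to pp3. 4 ppages; refcounts: pp0:2 pp1:2 pp2:1 pp3:1
Op 3: write(P1, v0, 172). refcount(pp0)=2>1 -> COPY to pp4. 5 ppages; refcounts: pp0:1 pp1:2 pp2:1 pp3:1 pp4:1
Op 4: read(P1, v1) -> 23. No state change.
Op 5: read(P0, v1) -> 23. No state change.
Op 6: fork(P1) -> P2. 5 ppages; refcounts: pp0:1 pp1:3 pp2:1 pp3:2 pp4:2
Op 7: fork(P1) -> P3. 5 ppages; refcounts: pp0:1 pp1:4 pp2:1 pp3:3 pp4:3
Op 8: write(P1, v0, 132). refcount(pp4)=3>1 -> COPY to pp5. 6 ppages; refcounts: pp0:1 pp1:4 pp2:1 pp3:3 pp4:2 pp5:1

yes yes yes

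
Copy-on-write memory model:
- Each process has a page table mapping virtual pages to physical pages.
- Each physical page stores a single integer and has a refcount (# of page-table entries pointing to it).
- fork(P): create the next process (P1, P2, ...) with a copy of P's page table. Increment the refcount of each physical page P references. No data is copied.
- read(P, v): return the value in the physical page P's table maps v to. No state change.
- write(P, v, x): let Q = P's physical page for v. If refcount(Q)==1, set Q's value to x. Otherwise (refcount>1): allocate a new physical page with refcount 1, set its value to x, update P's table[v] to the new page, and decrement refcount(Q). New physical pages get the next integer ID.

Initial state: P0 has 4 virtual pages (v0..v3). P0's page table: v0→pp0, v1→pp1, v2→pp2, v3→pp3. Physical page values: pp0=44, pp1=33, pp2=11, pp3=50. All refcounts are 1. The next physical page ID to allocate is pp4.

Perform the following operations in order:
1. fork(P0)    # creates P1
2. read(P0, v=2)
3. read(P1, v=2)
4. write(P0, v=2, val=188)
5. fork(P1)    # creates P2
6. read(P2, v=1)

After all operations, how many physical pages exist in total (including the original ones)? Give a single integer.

Answer: 5

Derivation:
Op 1: fork(P0) -> P1. 4 ppages; refcounts: pp0:2 pp1:2 pp2:2 pp3:2
Op 2: read(P0, v2) -> 11. No state change.
Op 3: read(P1, v2) -> 11. No state change.
Op 4: write(P0, v2, 188). refcount(pp2)=2>1 -> COPY to pp4. 5 ppages; refcounts: pp0:2 pp1:2 pp2:1 pp3:2 pp4:1
Op 5: fork(P1) -> P2. 5 ppages; refcounts: pp0:3 pp1:3 pp2:2 pp3:3 pp4:1
Op 6: read(P2, v1) -> 33. No state change.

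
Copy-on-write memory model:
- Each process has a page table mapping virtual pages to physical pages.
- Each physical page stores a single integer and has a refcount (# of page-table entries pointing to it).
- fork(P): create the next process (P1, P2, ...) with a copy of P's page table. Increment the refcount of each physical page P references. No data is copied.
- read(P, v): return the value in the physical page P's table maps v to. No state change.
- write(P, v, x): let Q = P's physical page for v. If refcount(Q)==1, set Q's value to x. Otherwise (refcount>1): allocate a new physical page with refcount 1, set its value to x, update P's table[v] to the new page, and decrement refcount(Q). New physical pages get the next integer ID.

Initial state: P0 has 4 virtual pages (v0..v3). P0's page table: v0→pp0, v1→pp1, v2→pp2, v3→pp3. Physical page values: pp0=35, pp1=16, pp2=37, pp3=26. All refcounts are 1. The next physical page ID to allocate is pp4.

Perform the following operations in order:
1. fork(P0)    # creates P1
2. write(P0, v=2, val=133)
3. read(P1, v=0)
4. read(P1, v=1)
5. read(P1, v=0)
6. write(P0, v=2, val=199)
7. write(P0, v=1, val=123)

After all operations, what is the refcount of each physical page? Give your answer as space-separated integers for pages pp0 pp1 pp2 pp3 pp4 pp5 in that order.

Op 1: fork(P0) -> P1. 4 ppages; refcounts: pp0:2 pp1:2 pp2:2 pp3:2
Op 2: write(P0, v2, 133). refcount(pp2)=2>1 -> COPY to pp4. 5 ppages; refcounts: pp0:2 pp1:2 pp2:1 pp3:2 pp4:1
Op 3: read(P1, v0) -> 35. No state change.
Op 4: read(P1, v1) -> 16. No state change.
Op 5: read(P1, v0) -> 35. No state change.
Op 6: write(P0, v2, 199). refcount(pp4)=1 -> write in place. 5 ppages; refcounts: pp0:2 pp1:2 pp2:1 pp3:2 pp4:1
Op 7: write(P0, v1, 123). refcount(pp1)=2>1 -> COPY to pp5. 6 ppages; refcounts: pp0:2 pp1:1 pp2:1 pp3:2 pp4:1 pp5:1

Answer: 2 1 1 2 1 1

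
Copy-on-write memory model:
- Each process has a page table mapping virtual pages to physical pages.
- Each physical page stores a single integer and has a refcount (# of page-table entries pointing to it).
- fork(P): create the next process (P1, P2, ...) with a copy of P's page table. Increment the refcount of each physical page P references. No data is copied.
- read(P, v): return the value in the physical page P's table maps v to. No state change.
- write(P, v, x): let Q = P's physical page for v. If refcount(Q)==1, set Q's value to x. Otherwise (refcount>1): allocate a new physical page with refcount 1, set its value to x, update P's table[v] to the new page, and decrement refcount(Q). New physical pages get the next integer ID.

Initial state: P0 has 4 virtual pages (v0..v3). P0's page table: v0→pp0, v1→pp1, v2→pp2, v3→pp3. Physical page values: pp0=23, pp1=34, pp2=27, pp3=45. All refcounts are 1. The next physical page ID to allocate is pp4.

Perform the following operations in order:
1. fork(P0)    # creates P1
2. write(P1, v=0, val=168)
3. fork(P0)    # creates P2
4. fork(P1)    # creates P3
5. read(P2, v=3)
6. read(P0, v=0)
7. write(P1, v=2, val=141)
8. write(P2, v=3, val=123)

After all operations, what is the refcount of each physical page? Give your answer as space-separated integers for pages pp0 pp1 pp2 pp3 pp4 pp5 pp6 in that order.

Op 1: fork(P0) -> P1. 4 ppages; refcounts: pp0:2 pp1:2 pp2:2 pp3:2
Op 2: write(P1, v0, 168). refcount(pp0)=2>1 -> COPY to pp4. 5 ppages; refcounts: pp0:1 pp1:2 pp2:2 pp3:2 pp4:1
Op 3: fork(P0) -> P2. 5 ppages; refcounts: pp0:2 pp1:3 pp2:3 pp3:3 pp4:1
Op 4: fork(P1) -> P3. 5 ppages; refcounts: pp0:2 pp1:4 pp2:4 pp3:4 pp4:2
Op 5: read(P2, v3) -> 45. No state change.
Op 6: read(P0, v0) -> 23. No state change.
Op 7: write(P1, v2, 141). refcount(pp2)=4>1 -> COPY to pp5. 6 ppages; refcounts: pp0:2 pp1:4 pp2:3 pp3:4 pp4:2 pp5:1
Op 8: write(P2, v3, 123). refcount(pp3)=4>1 -> COPY to pp6. 7 ppages; refcounts: pp0:2 pp1:4 pp2:3 pp3:3 pp4:2 pp5:1 pp6:1

Answer: 2 4 3 3 2 1 1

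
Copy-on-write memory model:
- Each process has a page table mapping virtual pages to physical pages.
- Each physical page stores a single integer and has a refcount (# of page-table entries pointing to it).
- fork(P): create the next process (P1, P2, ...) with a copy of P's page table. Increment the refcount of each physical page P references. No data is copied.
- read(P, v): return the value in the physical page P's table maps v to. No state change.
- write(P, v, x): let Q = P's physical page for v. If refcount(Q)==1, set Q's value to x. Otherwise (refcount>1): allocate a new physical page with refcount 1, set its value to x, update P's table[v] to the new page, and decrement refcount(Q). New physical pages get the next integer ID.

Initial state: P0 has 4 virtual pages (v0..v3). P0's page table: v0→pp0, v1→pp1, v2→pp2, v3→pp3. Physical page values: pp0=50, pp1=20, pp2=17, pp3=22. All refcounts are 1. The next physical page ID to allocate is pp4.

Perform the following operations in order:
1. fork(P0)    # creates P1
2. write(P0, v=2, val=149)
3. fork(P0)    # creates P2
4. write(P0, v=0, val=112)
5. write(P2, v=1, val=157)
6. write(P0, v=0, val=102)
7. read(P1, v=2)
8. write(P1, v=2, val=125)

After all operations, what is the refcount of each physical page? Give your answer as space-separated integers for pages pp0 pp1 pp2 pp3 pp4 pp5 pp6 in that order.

Answer: 2 2 1 3 2 1 1

Derivation:
Op 1: fork(P0) -> P1. 4 ppages; refcounts: pp0:2 pp1:2 pp2:2 pp3:2
Op 2: write(P0, v2, 149). refcount(pp2)=2>1 -> COPY to pp4. 5 ppages; refcounts: pp0:2 pp1:2 pp2:1 pp3:2 pp4:1
Op 3: fork(P0) -> P2. 5 ppages; refcounts: pp0:3 pp1:3 pp2:1 pp3:3 pp4:2
Op 4: write(P0, v0, 112). refcount(pp0)=3>1 -> COPY to pp5. 6 ppages; refcounts: pp0:2 pp1:3 pp2:1 pp3:3 pp4:2 pp5:1
Op 5: write(P2, v1, 157). refcount(pp1)=3>1 -> COPY to pp6. 7 ppages; refcounts: pp0:2 pp1:2 pp2:1 pp3:3 pp4:2 pp5:1 pp6:1
Op 6: write(P0, v0, 102). refcount(pp5)=1 -> write in place. 7 ppages; refcounts: pp0:2 pp1:2 pp2:1 pp3:3 pp4:2 pp5:1 pp6:1
Op 7: read(P1, v2) -> 17. No state change.
Op 8: write(P1, v2, 125). refcount(pp2)=1 -> write in place. 7 ppages; refcounts: pp0:2 pp1:2 pp2:1 pp3:3 pp4:2 pp5:1 pp6:1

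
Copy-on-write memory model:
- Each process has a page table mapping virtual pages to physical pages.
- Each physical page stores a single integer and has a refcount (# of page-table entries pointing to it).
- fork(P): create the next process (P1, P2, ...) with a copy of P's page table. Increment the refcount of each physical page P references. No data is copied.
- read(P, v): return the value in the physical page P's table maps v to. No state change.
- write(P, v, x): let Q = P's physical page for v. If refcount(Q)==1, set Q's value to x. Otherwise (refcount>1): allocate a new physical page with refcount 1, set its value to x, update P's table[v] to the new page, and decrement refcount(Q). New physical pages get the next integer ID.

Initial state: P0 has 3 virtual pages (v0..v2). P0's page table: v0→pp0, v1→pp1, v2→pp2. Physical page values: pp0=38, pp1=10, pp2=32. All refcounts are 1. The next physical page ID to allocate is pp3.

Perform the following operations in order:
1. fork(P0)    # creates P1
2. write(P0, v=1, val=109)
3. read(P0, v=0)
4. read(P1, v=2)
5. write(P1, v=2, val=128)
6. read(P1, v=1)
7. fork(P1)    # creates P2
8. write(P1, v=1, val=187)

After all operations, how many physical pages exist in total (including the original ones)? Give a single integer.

Op 1: fork(P0) -> P1. 3 ppages; refcounts: pp0:2 pp1:2 pp2:2
Op 2: write(P0, v1, 109). refcount(pp1)=2>1 -> COPY to pp3. 4 ppages; refcounts: pp0:2 pp1:1 pp2:2 pp3:1
Op 3: read(P0, v0) -> 38. No state change.
Op 4: read(P1, v2) -> 32. No state change.
Op 5: write(P1, v2, 128). refcount(pp2)=2>1 -> COPY to pp4. 5 ppages; refcounts: pp0:2 pp1:1 pp2:1 pp3:1 pp4:1
Op 6: read(P1, v1) -> 10. No state change.
Op 7: fork(P1) -> P2. 5 ppages; refcounts: pp0:3 pp1:2 pp2:1 pp3:1 pp4:2
Op 8: write(P1, v1, 187). refcount(pp1)=2>1 -> COPY to pp5. 6 ppages; refcounts: pp0:3 pp1:1 pp2:1 pp3:1 pp4:2 pp5:1

Answer: 6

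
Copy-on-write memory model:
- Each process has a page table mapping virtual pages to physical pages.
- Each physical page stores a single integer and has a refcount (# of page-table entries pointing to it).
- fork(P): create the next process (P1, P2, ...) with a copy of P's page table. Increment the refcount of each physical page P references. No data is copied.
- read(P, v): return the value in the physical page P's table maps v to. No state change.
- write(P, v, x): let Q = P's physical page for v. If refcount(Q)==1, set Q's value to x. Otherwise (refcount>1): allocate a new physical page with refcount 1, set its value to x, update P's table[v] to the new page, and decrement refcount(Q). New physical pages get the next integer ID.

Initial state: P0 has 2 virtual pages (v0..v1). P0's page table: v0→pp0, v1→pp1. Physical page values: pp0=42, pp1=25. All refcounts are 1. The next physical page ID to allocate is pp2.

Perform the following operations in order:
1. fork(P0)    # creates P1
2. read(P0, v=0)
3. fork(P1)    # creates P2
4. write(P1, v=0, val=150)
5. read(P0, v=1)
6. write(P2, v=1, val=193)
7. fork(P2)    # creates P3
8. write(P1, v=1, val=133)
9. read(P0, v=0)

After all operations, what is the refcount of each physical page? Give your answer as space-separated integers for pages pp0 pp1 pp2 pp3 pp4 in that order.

Op 1: fork(P0) -> P1. 2 ppages; refcounts: pp0:2 pp1:2
Op 2: read(P0, v0) -> 42. No state change.
Op 3: fork(P1) -> P2. 2 ppages; refcounts: pp0:3 pp1:3
Op 4: write(P1, v0, 150). refcount(pp0)=3>1 -> COPY to pp2. 3 ppages; refcounts: pp0:2 pp1:3 pp2:1
Op 5: read(P0, v1) -> 25. No state change.
Op 6: write(P2, v1, 193). refcount(pp1)=3>1 -> COPY to pp3. 4 ppages; refcounts: pp0:2 pp1:2 pp2:1 pp3:1
Op 7: fork(P2) -> P3. 4 ppages; refcounts: pp0:3 pp1:2 pp2:1 pp3:2
Op 8: write(P1, v1, 133). refcount(pp1)=2>1 -> COPY to pp4. 5 ppages; refcounts: pp0:3 pp1:1 pp2:1 pp3:2 pp4:1
Op 9: read(P0, v0) -> 42. No state change.

Answer: 3 1 1 2 1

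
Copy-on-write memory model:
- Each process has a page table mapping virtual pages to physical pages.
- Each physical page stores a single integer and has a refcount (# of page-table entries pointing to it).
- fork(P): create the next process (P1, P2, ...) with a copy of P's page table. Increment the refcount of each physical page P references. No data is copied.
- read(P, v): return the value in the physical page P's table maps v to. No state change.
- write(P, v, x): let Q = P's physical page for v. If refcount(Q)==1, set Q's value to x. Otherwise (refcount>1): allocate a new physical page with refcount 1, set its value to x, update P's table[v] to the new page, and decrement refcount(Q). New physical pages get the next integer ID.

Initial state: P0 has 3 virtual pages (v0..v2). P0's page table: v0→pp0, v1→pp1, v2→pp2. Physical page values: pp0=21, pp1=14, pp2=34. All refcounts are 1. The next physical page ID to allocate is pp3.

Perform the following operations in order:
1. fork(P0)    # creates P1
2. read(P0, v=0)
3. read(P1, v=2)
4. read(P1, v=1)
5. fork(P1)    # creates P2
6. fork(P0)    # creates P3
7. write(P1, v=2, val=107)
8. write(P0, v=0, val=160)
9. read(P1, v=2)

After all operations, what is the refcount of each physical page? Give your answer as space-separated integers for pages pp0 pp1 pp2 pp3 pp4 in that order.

Op 1: fork(P0) -> P1. 3 ppages; refcounts: pp0:2 pp1:2 pp2:2
Op 2: read(P0, v0) -> 21. No state change.
Op 3: read(P1, v2) -> 34. No state change.
Op 4: read(P1, v1) -> 14. No state change.
Op 5: fork(P1) -> P2. 3 ppages; refcounts: pp0:3 pp1:3 pp2:3
Op 6: fork(P0) -> P3. 3 ppages; refcounts: pp0:4 pp1:4 pp2:4
Op 7: write(P1, v2, 107). refcount(pp2)=4>1 -> COPY to pp3. 4 ppages; refcounts: pp0:4 pp1:4 pp2:3 pp3:1
Op 8: write(P0, v0, 160). refcount(pp0)=4>1 -> COPY to pp4. 5 ppages; refcounts: pp0:3 pp1:4 pp2:3 pp3:1 pp4:1
Op 9: read(P1, v2) -> 107. No state change.

Answer: 3 4 3 1 1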